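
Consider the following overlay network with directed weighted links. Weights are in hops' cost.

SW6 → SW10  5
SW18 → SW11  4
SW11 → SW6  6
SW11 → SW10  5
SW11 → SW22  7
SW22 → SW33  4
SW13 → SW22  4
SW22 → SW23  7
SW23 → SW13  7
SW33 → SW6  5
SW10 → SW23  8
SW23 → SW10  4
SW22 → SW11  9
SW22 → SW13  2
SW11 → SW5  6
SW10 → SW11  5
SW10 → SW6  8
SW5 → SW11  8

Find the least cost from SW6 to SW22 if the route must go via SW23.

Shortest SW6→SW23: SW6 → SW10 → SW23 = 13
Shortest SW23→SW22: SW23 → SW13 → SW22 = 11
Total via SW23: 13 + 11 = 24 hops' cost.

24 hops' cost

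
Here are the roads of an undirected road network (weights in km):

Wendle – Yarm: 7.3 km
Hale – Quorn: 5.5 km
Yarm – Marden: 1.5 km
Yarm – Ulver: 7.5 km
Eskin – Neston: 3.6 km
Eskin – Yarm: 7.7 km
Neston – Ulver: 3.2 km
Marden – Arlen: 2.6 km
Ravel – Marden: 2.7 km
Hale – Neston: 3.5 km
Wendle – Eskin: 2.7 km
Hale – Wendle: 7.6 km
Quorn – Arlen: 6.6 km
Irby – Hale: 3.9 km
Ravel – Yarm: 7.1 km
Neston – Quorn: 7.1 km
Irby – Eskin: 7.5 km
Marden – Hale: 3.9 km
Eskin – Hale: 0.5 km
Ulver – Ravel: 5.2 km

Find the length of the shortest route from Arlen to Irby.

Compare a few routes:
Arlen - Marden - Hale - Eskin - Irby: 2.6+3.9+0.5+7.5 = 14.5
Arlen - Marden - Hale - Irby: 2.6+3.9+3.9 = 10.4
Cheapest is Arlen - Marden - Hale - Irby at 10.4 km.

10.4 km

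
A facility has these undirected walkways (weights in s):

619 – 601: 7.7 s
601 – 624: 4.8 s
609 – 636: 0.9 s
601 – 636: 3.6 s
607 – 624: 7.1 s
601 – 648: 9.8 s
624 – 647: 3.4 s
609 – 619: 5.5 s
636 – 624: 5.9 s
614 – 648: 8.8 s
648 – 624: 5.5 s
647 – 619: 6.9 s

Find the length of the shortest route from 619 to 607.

Shortest distances from 619:
619: 0
609: 5.5  (via 619)
636: 6.4  (via 609)
647: 6.9  (via 619)
601: 7.7  (via 619)
624: 10.3  (via 647)
648: 15.8  (via 624)
607: 17.4  (via 624)
Shortest route: 619 → 647 → 624 → 607 = 17.4 s.

17.4 s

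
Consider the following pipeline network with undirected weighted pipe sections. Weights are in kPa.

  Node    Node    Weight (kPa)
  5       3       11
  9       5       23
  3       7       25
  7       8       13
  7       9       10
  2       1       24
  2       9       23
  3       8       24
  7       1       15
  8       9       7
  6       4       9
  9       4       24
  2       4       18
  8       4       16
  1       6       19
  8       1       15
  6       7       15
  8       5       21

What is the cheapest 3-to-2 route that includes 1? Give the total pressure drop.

Best 3 to 1: 3–8–1 costing 39
Shortest 1→2: 1–2 = 24
Total via 1: 39 + 24 = 63 kPa.

63 kPa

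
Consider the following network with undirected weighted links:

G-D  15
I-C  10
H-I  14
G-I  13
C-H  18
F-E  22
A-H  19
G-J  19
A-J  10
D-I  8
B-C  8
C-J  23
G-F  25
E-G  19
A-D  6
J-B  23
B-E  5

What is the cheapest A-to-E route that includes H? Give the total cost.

50

Best A to H: A–H costing 19
Best H to E: H–C–B–E costing 31
Total via H: 19 + 31 = 50.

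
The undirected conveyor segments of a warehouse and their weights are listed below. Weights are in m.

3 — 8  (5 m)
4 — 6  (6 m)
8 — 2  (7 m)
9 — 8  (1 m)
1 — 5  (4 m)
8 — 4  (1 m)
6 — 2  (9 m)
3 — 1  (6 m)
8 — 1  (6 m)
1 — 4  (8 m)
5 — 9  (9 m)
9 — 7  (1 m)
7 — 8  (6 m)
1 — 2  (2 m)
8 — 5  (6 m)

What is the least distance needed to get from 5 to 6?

13 m

Shortest distances from 5:
5: 0
1: 4  (via 5)
2: 6  (via 1)
8: 6  (via 5)
4: 7  (via 8)
9: 7  (via 8)
7: 8  (via 9)
3: 10  (via 1)
6: 13  (via 4)
Shortest route: 5–8–4–6 = 13 m.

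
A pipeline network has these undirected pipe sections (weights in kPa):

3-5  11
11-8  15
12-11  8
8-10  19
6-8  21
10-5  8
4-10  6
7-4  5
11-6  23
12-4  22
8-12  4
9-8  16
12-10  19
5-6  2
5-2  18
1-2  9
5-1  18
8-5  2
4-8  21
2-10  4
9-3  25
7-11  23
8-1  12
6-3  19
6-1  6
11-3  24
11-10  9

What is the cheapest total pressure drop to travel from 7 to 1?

Compare a few routes:
7–4–10–2–1: 5+6+4+9 = 24
7–4–10–5–6–1: 5+6+8+2+6 = 27
7–4–10–5–8–1: 5+6+8+2+12 = 33
Cheapest is 7–4–10–2–1 at 24 kPa.

24 kPa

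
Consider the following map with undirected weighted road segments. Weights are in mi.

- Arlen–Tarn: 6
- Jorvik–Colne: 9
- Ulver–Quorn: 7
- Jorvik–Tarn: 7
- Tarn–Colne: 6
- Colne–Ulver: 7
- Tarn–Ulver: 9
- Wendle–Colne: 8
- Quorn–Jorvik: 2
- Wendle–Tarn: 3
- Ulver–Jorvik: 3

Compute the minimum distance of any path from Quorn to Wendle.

Candidate routes:
Quorn → Jorvik → Colne → Wendle: 2+9+8 = 19
Quorn → Jorvik → Tarn → Wendle: 2+7+3 = 12
Quorn → Jorvik → Ulver → Tarn → Wendle: 2+3+9+3 = 17
The minimum is 12 mi via Quorn → Jorvik → Tarn → Wendle.

12 mi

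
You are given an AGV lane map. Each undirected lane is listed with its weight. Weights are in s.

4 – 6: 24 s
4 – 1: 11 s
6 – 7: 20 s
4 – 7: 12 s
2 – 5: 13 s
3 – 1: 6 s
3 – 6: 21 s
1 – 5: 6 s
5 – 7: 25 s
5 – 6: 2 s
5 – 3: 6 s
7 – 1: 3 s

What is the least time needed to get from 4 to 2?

30 s

Settle nodes by increasing distance from 4:
4: 0
1: 11  (via 4)
7: 12  (via 4)
3: 17  (via 1)
5: 17  (via 1)
6: 19  (via 5)
2: 30  (via 5)
Shortest route: 4 → 1 → 5 → 2 = 30 s.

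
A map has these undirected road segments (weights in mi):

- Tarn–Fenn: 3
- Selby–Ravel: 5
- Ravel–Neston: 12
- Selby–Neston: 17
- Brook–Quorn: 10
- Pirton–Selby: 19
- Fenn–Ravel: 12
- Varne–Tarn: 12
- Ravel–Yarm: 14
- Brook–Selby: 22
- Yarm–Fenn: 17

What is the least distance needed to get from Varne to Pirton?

51 mi

Compare a few routes:
Varne → Tarn → Fenn → Ravel → Selby → Pirton: 12+3+12+5+19 = 51
Varne → Tarn → Fenn → Ravel → Neston → Selby → Pirton: 12+3+12+12+17+19 = 75
Varne → Tarn → Fenn → Yarm → Ravel → Selby → Pirton: 12+3+17+14+5+19 = 70
Cheapest is Varne → Tarn → Fenn → Ravel → Selby → Pirton at 51 mi.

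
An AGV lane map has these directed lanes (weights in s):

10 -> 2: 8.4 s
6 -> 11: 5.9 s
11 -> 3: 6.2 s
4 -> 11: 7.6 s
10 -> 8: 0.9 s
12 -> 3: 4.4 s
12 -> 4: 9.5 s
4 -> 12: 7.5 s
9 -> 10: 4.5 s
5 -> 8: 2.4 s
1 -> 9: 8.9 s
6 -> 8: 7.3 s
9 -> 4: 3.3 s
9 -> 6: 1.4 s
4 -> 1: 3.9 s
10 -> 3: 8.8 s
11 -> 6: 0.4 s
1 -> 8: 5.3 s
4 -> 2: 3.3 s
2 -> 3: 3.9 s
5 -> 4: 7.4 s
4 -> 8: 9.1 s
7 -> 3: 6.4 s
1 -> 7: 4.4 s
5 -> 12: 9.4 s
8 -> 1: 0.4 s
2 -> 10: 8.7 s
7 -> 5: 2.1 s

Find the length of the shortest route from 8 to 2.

Candidate routes:
8–1–9–4–2: 0.4+8.9+3.3+3.3 = 15.9
8–1–7–5–4–2: 0.4+4.4+2.1+7.4+3.3 = 17.6
Cheapest is 8–1–9–4–2 at 15.9 s.

15.9 s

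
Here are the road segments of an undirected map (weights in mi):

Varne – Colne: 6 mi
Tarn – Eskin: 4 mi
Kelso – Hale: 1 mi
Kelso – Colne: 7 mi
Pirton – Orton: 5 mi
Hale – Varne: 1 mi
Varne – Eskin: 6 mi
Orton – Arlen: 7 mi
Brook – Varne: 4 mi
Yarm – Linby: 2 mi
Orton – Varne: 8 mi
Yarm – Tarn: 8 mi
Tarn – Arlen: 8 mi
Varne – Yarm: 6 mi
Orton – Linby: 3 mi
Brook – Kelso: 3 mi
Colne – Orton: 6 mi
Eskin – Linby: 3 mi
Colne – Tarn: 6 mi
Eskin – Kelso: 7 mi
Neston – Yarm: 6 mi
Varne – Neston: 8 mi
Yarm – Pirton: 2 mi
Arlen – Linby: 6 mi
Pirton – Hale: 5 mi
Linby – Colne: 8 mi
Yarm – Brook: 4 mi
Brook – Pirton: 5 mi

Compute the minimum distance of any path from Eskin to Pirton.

7 mi

Compare a few routes:
Eskin → Linby → Yarm → Pirton: 3+2+2 = 7
Eskin → Varne → Hale → Pirton: 6+1+5 = 12
Eskin → Linby → Orton → Pirton: 3+3+5 = 11
Cheapest is Eskin → Linby → Yarm → Pirton at 7 mi.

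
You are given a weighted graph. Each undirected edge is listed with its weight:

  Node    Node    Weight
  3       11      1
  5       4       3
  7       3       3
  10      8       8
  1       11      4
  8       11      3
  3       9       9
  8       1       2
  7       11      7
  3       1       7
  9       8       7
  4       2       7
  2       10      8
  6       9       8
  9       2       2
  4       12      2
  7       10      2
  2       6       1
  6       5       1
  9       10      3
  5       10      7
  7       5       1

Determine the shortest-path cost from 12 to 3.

9

Settle nodes by increasing distance from 12:
12: 0
4: 2  (via 12)
5: 5  (via 4)
6: 6  (via 5)
7: 6  (via 5)
2: 7  (via 6)
10: 8  (via 7)
3: 9  (via 7)
Shortest route: 12 → 4 → 5 → 7 → 3 = 9.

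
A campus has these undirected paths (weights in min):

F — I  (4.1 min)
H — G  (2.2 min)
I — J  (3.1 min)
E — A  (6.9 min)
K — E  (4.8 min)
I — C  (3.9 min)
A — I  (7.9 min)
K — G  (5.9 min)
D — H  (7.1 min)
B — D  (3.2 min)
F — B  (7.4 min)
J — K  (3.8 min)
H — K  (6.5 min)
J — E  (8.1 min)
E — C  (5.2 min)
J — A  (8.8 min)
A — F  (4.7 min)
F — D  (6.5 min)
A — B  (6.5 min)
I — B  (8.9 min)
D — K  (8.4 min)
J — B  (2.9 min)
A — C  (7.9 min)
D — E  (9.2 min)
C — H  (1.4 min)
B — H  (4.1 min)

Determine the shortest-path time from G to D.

Enumerating some paths:
G → H → D: 2.2+7.1 = 9.3
G → H → B → D: 2.2+4.1+3.2 = 9.5
G → K → D: 5.9+8.4 = 14.3
G → K → J → B → D: 5.9+3.8+2.9+3.2 = 15.8
The minimum is 9.3 min via G → H → D.

9.3 min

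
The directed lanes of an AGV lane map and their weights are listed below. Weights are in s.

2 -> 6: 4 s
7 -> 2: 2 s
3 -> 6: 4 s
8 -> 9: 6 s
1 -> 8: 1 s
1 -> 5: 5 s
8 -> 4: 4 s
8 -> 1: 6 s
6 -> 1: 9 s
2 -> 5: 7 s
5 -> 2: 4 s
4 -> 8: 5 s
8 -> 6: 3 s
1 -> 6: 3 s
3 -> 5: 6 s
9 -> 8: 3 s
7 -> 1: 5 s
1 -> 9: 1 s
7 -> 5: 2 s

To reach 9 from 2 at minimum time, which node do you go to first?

6

Candidate routes:
2 - 6 - 1 - 9: 4+9+1 = 14
2 - 6 - 1 - 8 - 9: 4+9+1+6 = 20
Cheapest is 2 - 6 - 1 - 9 at 14 s.
So from 2 the first move is to 6.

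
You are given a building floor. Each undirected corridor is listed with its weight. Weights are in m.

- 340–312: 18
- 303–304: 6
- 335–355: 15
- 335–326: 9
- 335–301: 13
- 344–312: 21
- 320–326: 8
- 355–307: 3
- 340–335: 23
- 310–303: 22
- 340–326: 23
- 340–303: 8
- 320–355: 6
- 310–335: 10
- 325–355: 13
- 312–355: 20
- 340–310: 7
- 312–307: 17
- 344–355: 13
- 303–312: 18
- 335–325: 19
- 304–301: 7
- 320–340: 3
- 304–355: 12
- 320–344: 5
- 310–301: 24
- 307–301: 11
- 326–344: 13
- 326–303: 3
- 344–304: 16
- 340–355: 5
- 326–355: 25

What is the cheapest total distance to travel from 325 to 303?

26 m

Candidate routes:
325 - 355 - 320 - 326 - 303: 13+6+8+3 = 30
325 - 355 - 340 - 303: 13+5+8 = 26
325 - 355 - 320 - 340 - 303: 13+6+3+8 = 30
The minimum is 26 m via 325 - 355 - 340 - 303.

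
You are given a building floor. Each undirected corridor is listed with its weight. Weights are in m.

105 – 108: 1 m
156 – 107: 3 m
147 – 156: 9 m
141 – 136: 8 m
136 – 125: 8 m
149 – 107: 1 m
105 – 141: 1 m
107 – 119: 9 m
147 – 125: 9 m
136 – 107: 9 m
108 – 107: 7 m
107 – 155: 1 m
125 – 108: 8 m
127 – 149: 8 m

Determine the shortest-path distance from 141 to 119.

Compare a few routes:
141 → 136 → 107 → 119: 8+9+9 = 26
141 → 105 → 108 → 107 → 119: 1+1+7+9 = 18
The minimum is 18 m via 141 → 105 → 108 → 107 → 119.

18 m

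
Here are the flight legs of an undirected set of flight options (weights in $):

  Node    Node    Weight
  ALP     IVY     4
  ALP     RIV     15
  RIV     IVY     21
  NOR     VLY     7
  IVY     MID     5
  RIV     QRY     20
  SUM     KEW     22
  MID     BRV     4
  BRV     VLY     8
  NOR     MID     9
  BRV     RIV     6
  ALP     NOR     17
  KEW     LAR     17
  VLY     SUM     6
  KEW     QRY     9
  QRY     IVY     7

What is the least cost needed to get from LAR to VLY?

$45

Enumerating some paths:
LAR–KEW–QRY–IVY–MID–BRV–VLY: 17+9+7+5+4+8 = 50
LAR–KEW–SUM–VLY: 17+22+6 = 45
The minimum is $45 via LAR–KEW–SUM–VLY.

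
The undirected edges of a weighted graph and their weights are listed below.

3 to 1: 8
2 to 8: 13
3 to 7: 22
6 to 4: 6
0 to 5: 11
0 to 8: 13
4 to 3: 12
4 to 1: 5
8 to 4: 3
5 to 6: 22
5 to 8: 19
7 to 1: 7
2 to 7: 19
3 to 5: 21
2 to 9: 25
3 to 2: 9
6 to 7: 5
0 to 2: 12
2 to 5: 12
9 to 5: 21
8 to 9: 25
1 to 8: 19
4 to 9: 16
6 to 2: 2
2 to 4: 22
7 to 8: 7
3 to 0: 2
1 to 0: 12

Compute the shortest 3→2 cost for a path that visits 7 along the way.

Best 3 to 7: 3 → 1 → 7 costing 15
Shortest 7→2: 7 → 6 → 2 = 7
Total via 7: 15 + 7 = 22.

22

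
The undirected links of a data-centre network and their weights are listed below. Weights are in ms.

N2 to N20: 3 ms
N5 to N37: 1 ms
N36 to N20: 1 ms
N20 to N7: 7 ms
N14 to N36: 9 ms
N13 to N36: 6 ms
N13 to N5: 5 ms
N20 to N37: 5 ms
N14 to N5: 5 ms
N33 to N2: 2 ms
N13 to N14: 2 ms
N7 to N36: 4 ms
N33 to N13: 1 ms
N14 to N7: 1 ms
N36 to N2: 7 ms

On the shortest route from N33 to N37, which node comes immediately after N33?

N13

Candidate routes:
N33 - N13 - N5 - N37: 1+5+1 = 7
N33 - N13 - N36 - N20 - N37: 1+6+1+5 = 13
N33 - N2 - N20 - N37: 2+3+5 = 10
N33 - N13 - N14 - N5 - N37: 1+2+5+1 = 9
Cheapest is N33 - N13 - N5 - N37 at 7 ms.
So from N33 the first move is to N13.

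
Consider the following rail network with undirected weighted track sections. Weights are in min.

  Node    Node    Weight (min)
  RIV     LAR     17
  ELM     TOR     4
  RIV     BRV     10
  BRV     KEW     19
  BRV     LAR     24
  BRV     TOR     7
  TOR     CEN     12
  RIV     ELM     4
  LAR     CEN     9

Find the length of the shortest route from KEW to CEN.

Running Dijkstra from KEW:
KEW: 0
BRV: 19  (via KEW)
TOR: 26  (via BRV)
RIV: 29  (via BRV)
ELM: 30  (via TOR)
CEN: 38  (via TOR)
Shortest route: KEW → BRV → TOR → CEN = 38 min.

38 min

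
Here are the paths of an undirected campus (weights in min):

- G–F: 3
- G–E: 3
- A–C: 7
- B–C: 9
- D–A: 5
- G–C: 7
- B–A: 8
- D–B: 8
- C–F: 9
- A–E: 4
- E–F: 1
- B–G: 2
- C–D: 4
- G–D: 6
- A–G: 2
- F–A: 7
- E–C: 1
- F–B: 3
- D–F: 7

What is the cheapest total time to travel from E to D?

Running Dijkstra from E:
E: 0
C: 1  (via E)
F: 1  (via E)
G: 3  (via E)
A: 4  (via E)
B: 4  (via F)
D: 5  (via C)
Shortest route: E → C → D = 5 min.

5 min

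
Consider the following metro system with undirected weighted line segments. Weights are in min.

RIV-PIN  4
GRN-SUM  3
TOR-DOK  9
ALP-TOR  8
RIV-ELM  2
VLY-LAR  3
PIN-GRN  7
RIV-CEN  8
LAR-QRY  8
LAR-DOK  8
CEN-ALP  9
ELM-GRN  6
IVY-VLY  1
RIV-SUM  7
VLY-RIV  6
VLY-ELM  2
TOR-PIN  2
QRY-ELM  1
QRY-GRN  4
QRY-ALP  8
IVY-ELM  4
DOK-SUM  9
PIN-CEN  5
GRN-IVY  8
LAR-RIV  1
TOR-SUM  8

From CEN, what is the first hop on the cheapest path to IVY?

RIV

Candidate routes:
CEN → RIV → ELM → IVY: 8+2+4 = 14
CEN → PIN → RIV → LAR → VLY → IVY: 5+4+1+3+1 = 14
CEN → RIV → LAR → VLY → IVY: 8+1+3+1 = 13
CEN → PIN → RIV → ELM → VLY → IVY: 5+4+2+2+1 = 14
Cheapest is CEN → RIV → LAR → VLY → IVY at 13 min.
So from CEN the first move is to RIV.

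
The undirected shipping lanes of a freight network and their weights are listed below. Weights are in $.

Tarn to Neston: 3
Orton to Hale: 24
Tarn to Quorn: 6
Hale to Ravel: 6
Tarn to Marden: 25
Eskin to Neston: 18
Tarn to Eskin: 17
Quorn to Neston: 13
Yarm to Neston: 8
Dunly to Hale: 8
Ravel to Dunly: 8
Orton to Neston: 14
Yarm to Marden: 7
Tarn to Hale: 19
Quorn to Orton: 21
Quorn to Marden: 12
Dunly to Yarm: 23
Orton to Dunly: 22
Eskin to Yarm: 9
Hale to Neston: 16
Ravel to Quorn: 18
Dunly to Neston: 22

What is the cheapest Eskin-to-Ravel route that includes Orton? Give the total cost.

$61

Shortest Eskin→Orton: Eskin–Yarm–Neston–Orton = 31
Shortest Orton→Ravel: Orton–Dunly–Ravel = 30
Total via Orton: 31 + 30 = $61.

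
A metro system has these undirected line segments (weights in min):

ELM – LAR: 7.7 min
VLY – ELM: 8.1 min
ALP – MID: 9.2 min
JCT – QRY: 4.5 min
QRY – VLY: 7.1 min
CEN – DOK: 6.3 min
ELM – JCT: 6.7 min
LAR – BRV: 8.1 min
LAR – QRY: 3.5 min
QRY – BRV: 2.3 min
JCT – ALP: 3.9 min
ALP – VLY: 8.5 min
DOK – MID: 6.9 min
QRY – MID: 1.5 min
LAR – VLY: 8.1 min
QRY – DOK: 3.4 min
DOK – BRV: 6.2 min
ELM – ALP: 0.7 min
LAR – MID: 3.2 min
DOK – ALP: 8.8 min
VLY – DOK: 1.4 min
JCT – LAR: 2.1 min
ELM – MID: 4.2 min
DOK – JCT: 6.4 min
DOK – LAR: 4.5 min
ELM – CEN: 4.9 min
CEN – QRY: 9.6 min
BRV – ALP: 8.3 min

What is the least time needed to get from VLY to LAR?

5.9 min

Shortest distances from VLY:
VLY: 0
DOK: 1.4  (via VLY)
QRY: 4.8  (via DOK)
LAR: 5.9  (via DOK)
Shortest route: VLY–DOK–LAR = 5.9 min.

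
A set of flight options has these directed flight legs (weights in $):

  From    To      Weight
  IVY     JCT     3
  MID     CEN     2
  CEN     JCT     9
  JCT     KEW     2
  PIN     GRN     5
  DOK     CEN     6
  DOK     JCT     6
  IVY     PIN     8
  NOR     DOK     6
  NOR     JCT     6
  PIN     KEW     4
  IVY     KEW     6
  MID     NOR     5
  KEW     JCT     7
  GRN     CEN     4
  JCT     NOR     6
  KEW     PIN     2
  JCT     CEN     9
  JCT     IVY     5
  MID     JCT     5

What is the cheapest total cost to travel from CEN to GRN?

Shortest distances from CEN:
CEN: 0
JCT: 9  (via CEN)
KEW: 11  (via JCT)
PIN: 13  (via KEW)
IVY: 14  (via JCT)
NOR: 15  (via JCT)
GRN: 18  (via PIN)
Shortest route: CEN–JCT–KEW–PIN–GRN = $18.

$18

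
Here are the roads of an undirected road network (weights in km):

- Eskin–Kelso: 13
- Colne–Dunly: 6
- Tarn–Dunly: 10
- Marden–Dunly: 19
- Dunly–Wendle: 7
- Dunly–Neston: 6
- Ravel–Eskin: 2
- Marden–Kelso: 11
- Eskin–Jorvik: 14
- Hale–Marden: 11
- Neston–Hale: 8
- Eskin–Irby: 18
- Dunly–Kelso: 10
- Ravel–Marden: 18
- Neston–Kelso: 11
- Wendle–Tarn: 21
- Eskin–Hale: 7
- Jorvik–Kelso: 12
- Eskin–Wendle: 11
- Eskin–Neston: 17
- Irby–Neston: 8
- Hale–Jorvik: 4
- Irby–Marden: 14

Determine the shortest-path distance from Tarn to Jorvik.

28 km

Enumerating some paths:
Tarn - Dunly - Kelso - Jorvik: 10+10+12 = 32
Tarn - Dunly - Neston - Hale - Jorvik: 10+6+8+4 = 28
The minimum is 28 km via Tarn - Dunly - Neston - Hale - Jorvik.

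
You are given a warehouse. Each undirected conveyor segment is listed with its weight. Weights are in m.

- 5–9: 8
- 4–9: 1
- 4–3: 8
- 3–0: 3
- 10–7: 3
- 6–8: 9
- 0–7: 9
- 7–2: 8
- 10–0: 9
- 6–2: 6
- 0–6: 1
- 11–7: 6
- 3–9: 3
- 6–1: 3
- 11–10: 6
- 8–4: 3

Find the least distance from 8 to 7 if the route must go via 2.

Best 8 to 2: 8–6–2 costing 15
Shortest 2→7: 2–7 = 8
Total via 2: 15 + 8 = 23 m.

23 m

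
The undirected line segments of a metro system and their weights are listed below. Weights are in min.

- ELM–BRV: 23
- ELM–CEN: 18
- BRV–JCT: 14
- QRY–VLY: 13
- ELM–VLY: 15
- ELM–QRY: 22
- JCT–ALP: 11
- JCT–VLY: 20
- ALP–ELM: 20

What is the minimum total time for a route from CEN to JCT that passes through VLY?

53 min

Shortest CEN→VLY: CEN–ELM–VLY = 33
Shortest VLY→JCT: VLY–JCT = 20
Total via VLY: 33 + 20 = 53 min.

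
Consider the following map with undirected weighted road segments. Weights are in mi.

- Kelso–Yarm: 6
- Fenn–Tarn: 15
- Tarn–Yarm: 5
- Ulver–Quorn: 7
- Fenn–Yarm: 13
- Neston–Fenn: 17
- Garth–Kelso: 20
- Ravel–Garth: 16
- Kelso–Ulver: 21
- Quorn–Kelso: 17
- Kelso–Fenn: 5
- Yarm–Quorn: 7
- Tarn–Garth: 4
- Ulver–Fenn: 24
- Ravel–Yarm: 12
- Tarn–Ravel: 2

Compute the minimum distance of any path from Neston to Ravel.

Shortest distances from Neston:
Neston: 0
Fenn: 17  (via Neston)
Kelso: 22  (via Fenn)
Yarm: 28  (via Kelso)
Tarn: 32  (via Fenn)
Ravel: 34  (via Tarn)
Shortest route: Neston → Fenn → Tarn → Ravel = 34 mi.

34 mi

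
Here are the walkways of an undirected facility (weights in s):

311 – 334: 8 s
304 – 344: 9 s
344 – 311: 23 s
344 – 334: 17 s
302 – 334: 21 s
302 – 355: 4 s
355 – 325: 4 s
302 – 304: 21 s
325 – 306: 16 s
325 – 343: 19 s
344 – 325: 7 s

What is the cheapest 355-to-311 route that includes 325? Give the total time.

Best 355 to 325: 355 → 325 costing 4
Shortest 325→311: 325 → 344 → 311 = 30
Total via 325: 4 + 30 = 34 s.

34 s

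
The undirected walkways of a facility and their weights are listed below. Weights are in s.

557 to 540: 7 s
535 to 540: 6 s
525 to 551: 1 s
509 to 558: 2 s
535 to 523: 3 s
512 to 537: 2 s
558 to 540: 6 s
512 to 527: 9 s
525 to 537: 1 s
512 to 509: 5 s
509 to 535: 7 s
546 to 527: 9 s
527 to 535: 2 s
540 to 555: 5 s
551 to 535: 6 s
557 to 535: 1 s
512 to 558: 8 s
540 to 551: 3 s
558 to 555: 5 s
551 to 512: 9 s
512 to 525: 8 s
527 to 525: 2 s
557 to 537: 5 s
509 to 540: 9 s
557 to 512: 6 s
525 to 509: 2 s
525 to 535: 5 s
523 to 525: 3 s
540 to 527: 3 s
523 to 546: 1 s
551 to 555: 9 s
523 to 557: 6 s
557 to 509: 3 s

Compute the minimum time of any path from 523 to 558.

Shortest distances from 523:
523: 0
546: 1  (via 523)
535: 3  (via 523)
525: 3  (via 523)
557: 4  (via 535)
537: 4  (via 525)
551: 4  (via 525)
509: 5  (via 525)
527: 5  (via 535)
512: 6  (via 537)
558: 7  (via 509)
Shortest route: 523–525–509–558 = 7 s.

7 s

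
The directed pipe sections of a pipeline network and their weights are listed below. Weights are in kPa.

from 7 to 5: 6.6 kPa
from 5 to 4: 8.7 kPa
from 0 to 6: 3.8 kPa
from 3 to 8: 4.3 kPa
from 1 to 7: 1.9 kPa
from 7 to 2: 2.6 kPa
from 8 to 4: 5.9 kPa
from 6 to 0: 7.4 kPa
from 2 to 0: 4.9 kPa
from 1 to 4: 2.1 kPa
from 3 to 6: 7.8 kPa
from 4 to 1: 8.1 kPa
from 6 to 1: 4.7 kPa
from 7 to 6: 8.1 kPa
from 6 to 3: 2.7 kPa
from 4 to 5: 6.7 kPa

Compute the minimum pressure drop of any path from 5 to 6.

26.8 kPa

Compare a few routes:
5 - 4 - 1 - 7 - 2 - 0 - 6: 8.7+8.1+1.9+2.6+4.9+3.8 = 30
5 - 4 - 1 - 7 - 6: 8.7+8.1+1.9+8.1 = 26.8
Cheapest is 5 - 4 - 1 - 7 - 6 at 26.8 kPa.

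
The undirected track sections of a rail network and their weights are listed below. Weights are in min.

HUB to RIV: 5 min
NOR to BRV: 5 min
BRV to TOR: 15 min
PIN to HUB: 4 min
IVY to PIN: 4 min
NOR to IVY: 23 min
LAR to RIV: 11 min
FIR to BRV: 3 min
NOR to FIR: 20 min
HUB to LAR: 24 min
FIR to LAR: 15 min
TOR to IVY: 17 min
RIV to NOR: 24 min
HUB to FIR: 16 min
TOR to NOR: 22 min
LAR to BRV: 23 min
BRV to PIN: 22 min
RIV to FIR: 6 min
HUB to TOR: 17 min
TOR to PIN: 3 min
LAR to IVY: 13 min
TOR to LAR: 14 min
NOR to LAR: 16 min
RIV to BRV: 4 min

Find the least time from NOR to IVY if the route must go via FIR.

27 min

Shortest NOR→FIR: NOR–BRV–FIR = 8
Best FIR to IVY: FIR–RIV–HUB–PIN–IVY costing 19
Total via FIR: 8 + 19 = 27 min.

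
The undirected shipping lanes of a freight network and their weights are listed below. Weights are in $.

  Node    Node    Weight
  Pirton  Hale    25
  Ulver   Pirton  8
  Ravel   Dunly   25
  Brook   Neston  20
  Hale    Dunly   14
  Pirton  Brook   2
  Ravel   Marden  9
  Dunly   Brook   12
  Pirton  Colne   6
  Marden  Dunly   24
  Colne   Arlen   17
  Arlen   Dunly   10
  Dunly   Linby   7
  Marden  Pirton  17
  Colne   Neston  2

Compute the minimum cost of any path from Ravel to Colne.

Running Dijkstra from Ravel:
Ravel: 0
Marden: 9  (via Ravel)
Dunly: 25  (via Ravel)
Pirton: 26  (via Marden)
Brook: 28  (via Pirton)
Colne: 32  (via Pirton)
Shortest route: Ravel → Marden → Pirton → Colne = $32.

$32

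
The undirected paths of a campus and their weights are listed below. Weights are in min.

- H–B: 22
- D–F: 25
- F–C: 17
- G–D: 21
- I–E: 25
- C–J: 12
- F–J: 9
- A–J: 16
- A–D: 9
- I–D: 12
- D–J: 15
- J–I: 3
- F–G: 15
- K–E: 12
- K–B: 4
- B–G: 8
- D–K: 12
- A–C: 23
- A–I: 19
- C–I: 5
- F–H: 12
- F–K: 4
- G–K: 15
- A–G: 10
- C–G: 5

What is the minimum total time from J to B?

Shortest distances from J:
J: 0
I: 3  (via J)
C: 8  (via I)
F: 9  (via J)
G: 13  (via C)
K: 13  (via F)
D: 15  (via J)
A: 16  (via J)
B: 17  (via K)
Shortest route: J–F–K–B = 17 min.

17 min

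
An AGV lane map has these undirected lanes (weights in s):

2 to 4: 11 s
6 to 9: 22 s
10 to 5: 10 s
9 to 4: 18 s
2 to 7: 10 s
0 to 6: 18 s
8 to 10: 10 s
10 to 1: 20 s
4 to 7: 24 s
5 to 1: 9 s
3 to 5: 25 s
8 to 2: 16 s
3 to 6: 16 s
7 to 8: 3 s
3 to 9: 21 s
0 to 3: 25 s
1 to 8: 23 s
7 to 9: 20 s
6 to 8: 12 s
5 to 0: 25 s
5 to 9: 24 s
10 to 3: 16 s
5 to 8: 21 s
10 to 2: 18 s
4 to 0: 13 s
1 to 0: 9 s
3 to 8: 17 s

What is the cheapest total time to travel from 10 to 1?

Running Dijkstra from 10:
10: 0
5: 10  (via 10)
8: 10  (via 10)
7: 13  (via 8)
3: 16  (via 10)
2: 18  (via 10)
1: 19  (via 5)
Shortest route: 10 → 5 → 1 = 19 s.

19 s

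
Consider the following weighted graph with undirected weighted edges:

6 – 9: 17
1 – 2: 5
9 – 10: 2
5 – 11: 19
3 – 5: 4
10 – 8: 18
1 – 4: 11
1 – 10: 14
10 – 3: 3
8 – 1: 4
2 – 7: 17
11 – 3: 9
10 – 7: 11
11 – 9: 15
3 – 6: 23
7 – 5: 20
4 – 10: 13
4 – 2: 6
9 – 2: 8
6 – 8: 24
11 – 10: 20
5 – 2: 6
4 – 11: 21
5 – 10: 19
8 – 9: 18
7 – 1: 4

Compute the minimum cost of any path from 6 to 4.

Compare a few routes:
6 - 9 - 10 - 3 - 5 - 2 - 4: 17+2+3+4+6+6 = 38
6 - 9 - 2 - 4: 17+8+6 = 31
6 - 9 - 10 - 4: 17+2+13 = 32
The minimum is 31 via 6 - 9 - 2 - 4.

31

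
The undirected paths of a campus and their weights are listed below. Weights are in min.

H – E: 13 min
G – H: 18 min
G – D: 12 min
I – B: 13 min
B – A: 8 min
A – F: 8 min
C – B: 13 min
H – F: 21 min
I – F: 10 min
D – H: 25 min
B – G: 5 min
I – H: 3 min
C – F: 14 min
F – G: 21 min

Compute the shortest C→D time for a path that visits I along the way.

Best C to I: C–F–I costing 24
Best I to D: I–H–D costing 28
Total via I: 24 + 28 = 52 min.

52 min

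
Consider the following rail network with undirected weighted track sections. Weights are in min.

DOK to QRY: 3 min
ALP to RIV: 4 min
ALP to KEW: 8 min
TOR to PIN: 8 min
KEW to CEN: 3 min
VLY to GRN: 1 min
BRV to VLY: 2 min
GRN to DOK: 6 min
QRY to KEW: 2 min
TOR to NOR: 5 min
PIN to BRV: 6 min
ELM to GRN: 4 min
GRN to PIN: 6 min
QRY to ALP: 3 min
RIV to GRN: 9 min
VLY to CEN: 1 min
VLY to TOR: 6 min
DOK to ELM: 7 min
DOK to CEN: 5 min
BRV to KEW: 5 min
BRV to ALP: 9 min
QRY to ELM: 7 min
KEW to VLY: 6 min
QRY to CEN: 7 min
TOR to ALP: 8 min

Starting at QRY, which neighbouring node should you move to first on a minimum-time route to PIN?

KEW

Compare a few routes:
QRY → CEN → VLY → GRN → PIN: 7+1+1+6 = 15
QRY → KEW → VLY → GRN → PIN: 2+6+1+6 = 15
QRY → KEW → BRV → PIN: 2+5+6 = 13
QRY → KEW → CEN → VLY → BRV → PIN: 2+3+1+2+6 = 14
The minimum is 13 min via QRY → KEW → BRV → PIN.
So from QRY the first move is to KEW.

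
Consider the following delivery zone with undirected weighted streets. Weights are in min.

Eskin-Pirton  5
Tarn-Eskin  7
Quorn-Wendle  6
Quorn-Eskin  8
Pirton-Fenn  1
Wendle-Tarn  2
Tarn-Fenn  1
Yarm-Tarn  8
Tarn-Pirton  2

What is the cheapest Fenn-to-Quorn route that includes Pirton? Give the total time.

11 min

Best Fenn to Pirton: Fenn → Pirton costing 1
Shortest Pirton→Quorn: Pirton → Tarn → Wendle → Quorn = 10
Total via Pirton: 1 + 10 = 11 min.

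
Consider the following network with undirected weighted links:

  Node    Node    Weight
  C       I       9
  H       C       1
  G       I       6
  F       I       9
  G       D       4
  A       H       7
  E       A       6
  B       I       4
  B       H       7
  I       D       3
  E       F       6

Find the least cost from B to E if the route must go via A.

20

Best B to A: B → H → A costing 14
Shortest A→E: A → E = 6
Total via A: 14 + 6 = 20.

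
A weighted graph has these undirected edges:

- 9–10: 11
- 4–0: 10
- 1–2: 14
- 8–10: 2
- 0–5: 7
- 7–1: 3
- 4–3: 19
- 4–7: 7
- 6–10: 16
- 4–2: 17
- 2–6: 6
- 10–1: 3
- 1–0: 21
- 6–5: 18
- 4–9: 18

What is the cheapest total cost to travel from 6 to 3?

42

Enumerating some paths:
6–2–1–7–4–3: 6+14+3+7+19 = 49
6–2–4–3: 6+17+19 = 42
6–10–1–7–4–3: 16+3+3+7+19 = 48
Cheapest is 6–2–4–3 at 42.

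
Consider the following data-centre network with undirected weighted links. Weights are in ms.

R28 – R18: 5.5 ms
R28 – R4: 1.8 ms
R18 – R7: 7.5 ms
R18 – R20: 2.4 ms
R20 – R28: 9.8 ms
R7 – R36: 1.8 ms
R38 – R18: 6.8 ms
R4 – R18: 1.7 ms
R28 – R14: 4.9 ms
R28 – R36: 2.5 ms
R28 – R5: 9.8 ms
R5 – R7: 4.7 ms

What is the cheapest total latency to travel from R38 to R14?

Enumerating some paths:
R38 → R18 → R28 → R14: 6.8+5.5+4.9 = 17.2
R38 → R18 → R4 → R28 → R14: 6.8+1.7+1.8+4.9 = 15.2
The minimum is 15.2 ms via R38 → R18 → R4 → R28 → R14.

15.2 ms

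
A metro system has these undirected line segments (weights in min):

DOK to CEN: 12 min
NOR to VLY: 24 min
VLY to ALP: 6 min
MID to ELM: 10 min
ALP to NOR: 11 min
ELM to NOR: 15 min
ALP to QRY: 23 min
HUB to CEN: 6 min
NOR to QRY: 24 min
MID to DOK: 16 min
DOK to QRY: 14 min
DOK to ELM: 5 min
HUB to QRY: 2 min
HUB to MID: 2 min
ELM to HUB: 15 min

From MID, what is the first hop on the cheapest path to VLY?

Compare a few routes:
MID - HUB - QRY - ALP - VLY: 2+2+23+6 = 33
MID - ELM - NOR - ALP - VLY: 10+15+11+6 = 42
Cheapest is MID - HUB - QRY - ALP - VLY at 33 min.
So from MID the first move is to HUB.

HUB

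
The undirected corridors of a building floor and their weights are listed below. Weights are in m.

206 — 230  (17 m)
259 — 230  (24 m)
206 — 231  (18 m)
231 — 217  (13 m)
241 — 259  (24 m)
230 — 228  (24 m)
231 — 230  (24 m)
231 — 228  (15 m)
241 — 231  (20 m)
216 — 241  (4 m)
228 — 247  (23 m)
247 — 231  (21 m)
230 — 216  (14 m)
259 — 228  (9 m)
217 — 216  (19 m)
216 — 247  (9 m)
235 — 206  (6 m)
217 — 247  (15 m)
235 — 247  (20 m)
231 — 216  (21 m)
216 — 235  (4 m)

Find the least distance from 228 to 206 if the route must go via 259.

Shortest 228→259: 228–259 = 9
Shortest 259→206: 259–241–216–235–206 = 38
Total via 259: 9 + 38 = 47 m.

47 m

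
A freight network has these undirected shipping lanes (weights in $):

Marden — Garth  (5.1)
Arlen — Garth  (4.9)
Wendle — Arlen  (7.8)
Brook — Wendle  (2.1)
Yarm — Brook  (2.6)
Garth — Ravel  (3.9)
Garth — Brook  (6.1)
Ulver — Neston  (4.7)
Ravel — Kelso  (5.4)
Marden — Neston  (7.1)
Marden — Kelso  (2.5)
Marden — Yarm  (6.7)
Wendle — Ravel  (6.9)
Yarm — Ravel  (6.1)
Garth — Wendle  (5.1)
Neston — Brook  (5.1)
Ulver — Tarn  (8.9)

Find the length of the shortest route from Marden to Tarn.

Running Dijkstra from Marden:
Marden: 0
Kelso: 2.5  (via Marden)
Garth: 5.1  (via Marden)
Yarm: 6.7  (via Marden)
Neston: 7.1  (via Marden)
Ravel: 7.9  (via Kelso)
Brook: 9.3  (via Yarm)
Arlen: 10  (via Garth)
Wendle: 10.2  (via Garth)
Ulver: 11.8  (via Neston)
Tarn: 20.7  (via Ulver)
Shortest route: Marden–Neston–Ulver–Tarn = $20.7.

$20.7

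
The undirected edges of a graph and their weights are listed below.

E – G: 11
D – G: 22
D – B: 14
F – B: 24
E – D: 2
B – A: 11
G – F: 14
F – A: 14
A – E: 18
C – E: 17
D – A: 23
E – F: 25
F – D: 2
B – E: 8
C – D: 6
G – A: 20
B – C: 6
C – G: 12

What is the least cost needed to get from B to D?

Shortest distances from B:
B: 0
C: 6  (via B)
E: 8  (via B)
D: 10  (via E)
Shortest route: B → E → D = 10.

10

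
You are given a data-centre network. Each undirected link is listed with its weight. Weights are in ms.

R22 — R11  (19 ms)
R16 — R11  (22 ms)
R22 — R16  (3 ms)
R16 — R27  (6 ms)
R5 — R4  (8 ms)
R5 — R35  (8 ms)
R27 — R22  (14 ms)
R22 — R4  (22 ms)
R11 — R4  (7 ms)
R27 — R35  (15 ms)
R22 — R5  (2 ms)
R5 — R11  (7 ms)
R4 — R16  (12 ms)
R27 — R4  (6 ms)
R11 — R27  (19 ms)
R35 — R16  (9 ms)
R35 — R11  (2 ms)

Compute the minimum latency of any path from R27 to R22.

9 ms

Running Dijkstra from R27:
R27: 0
R16: 6  (via R27)
R4: 6  (via R27)
R22: 9  (via R16)
Shortest route: R27–R16–R22 = 9 ms.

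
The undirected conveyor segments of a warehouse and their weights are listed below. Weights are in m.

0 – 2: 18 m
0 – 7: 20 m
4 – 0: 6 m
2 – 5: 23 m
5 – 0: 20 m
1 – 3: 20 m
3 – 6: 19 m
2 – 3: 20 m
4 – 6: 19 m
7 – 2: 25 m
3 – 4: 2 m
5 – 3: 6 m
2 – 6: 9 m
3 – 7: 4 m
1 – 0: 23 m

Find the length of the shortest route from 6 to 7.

Running Dijkstra from 6:
6: 0
2: 9  (via 6)
3: 19  (via 6)
4: 19  (via 6)
7: 23  (via 3)
Shortest route: 6 → 3 → 7 = 23 m.

23 m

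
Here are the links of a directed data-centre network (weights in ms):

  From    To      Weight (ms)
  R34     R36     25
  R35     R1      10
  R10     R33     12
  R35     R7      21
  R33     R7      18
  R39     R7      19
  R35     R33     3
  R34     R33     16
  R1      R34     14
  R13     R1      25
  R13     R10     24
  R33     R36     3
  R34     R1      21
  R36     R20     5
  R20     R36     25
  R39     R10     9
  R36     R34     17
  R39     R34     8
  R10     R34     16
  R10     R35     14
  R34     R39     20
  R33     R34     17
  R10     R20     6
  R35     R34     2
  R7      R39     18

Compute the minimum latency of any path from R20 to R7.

Candidate routes:
R20 → R36 → R34 → R39 → R7: 25+17+20+19 = 81
R20 → R36 → R34 → R33 → R7: 25+17+16+18 = 76
Cheapest is R20 → R36 → R34 → R33 → R7 at 76 ms.

76 ms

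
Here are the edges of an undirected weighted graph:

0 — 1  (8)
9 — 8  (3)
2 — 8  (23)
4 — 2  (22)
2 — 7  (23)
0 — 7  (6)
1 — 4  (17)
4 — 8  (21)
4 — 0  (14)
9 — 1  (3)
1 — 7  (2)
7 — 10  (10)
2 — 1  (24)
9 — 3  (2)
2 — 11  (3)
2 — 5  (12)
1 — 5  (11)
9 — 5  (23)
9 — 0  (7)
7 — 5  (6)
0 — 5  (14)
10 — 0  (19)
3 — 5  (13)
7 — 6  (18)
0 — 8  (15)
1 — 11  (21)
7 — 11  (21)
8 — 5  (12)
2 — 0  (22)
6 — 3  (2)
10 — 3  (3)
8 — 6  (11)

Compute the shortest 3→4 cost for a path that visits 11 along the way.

51

Best 3 to 11: 3 → 9 → 1 → 11 costing 26
Best 11 to 4: 11 → 2 → 4 costing 25
Total via 11: 26 + 25 = 51.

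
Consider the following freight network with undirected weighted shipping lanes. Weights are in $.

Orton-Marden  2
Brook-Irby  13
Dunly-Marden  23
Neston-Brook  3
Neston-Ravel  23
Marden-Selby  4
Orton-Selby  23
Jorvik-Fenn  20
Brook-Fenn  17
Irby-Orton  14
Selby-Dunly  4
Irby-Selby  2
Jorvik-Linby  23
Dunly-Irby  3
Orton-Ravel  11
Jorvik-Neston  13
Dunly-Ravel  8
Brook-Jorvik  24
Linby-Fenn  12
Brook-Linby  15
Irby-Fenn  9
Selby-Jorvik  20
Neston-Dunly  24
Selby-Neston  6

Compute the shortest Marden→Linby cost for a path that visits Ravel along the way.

Shortest Marden→Ravel: Marden → Orton → Ravel = 13
Shortest Ravel→Linby: Ravel → Dunly → Irby → Fenn → Linby = 32
Total via Ravel: 13 + 32 = $45.

$45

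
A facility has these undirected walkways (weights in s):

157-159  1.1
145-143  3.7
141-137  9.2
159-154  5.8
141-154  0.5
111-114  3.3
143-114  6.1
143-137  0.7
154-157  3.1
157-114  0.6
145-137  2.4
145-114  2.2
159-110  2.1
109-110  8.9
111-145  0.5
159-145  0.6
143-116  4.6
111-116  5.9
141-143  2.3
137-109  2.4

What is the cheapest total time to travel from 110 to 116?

Candidate routes:
110 - 159 - 145 - 111 - 116: 2.1+0.6+0.5+5.9 = 9.1
110 - 159 - 145 - 143 - 116: 2.1+0.6+3.7+4.6 = 11
110 - 159 - 145 - 137 - 143 - 116: 2.1+0.6+2.4+0.7+4.6 = 10.4
Cheapest is 110 - 159 - 145 - 111 - 116 at 9.1 s.

9.1 s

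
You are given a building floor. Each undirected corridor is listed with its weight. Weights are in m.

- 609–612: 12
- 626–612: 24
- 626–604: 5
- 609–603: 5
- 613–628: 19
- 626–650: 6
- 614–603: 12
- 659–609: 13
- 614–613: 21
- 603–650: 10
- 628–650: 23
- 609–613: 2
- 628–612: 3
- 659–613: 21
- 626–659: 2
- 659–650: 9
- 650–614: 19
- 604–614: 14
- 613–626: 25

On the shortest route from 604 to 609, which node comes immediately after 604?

Enumerating some paths:
604 - 626 - 659 - 609: 5+2+13 = 20
604 - 626 - 659 - 650 - 603 - 609: 5+2+9+10+5 = 31
604 - 626 - 659 - 613 - 609: 5+2+21+2 = 30
604 - 626 - 650 - 603 - 609: 5+6+10+5 = 26
The minimum is 20 m via 604 - 626 - 659 - 609.
So from 604 the first move is to 626.

626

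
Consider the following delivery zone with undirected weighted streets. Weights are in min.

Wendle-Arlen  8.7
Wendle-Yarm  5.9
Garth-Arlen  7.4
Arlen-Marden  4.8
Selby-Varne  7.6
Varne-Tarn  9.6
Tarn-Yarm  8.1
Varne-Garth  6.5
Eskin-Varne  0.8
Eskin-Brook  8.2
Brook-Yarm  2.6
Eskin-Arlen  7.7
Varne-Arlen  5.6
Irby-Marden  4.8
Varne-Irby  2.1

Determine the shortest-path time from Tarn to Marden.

Running Dijkstra from Tarn:
Tarn: 0
Yarm: 8.1  (via Tarn)
Varne: 9.6  (via Tarn)
Eskin: 10.4  (via Varne)
Brook: 10.7  (via Yarm)
Irby: 11.7  (via Varne)
Wendle: 14  (via Yarm)
Arlen: 15.2  (via Varne)
Garth: 16.1  (via Varne)
Marden: 16.5  (via Irby)
Shortest route: Tarn → Varne → Irby → Marden = 16.5 min.

16.5 min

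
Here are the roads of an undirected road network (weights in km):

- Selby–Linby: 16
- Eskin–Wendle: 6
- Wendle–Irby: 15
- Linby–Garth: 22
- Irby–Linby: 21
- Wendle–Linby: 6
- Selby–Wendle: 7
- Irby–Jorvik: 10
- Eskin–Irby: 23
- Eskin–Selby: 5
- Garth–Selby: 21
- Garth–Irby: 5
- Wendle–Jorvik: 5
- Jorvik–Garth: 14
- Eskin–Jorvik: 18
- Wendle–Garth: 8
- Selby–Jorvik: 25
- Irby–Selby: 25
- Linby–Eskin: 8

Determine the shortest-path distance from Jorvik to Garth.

13 km

Candidate routes:
Jorvik–Irby–Garth: 10+5 = 15
Jorvik–Wendle–Garth: 5+8 = 13
Jorvik–Garth: 14 = 14
The minimum is 13 km via Jorvik–Wendle–Garth.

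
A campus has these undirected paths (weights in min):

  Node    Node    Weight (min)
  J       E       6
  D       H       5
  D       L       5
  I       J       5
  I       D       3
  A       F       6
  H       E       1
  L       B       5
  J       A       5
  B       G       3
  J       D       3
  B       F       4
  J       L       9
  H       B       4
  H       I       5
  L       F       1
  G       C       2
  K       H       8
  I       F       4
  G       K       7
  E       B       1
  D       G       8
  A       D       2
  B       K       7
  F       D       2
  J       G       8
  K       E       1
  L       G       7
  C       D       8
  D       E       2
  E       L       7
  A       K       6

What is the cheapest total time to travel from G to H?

5 min

Running Dijkstra from G:
G: 0
C: 2  (via G)
B: 3  (via G)
E: 4  (via B)
H: 5  (via E)
Shortest route: G → B → E → H = 5 min.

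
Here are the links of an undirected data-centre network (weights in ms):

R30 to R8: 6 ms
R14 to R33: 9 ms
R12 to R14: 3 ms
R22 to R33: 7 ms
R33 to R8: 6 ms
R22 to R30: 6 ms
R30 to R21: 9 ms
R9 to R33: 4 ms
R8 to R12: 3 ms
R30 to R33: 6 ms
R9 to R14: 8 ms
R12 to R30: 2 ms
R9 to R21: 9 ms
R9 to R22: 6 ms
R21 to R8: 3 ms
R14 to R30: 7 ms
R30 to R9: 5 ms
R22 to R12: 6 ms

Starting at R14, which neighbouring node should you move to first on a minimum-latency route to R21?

R12

Compare a few routes:
R14–R12–R30–R8–R21: 3+2+6+3 = 14
R14–R12–R8–R21: 3+3+3 = 9
Cheapest is R14–R12–R8–R21 at 9 ms.
So from R14 the first move is to R12.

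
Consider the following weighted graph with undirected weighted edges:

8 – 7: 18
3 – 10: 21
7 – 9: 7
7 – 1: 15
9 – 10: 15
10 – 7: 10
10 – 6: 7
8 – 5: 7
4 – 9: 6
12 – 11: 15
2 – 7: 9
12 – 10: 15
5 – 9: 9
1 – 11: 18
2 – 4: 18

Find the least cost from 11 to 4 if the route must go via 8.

Shortest 11→8: 11 → 1 → 7 → 8 = 51
Best 8 to 4: 8 → 5 → 9 → 4 costing 22
Total via 8: 51 + 22 = 73.

73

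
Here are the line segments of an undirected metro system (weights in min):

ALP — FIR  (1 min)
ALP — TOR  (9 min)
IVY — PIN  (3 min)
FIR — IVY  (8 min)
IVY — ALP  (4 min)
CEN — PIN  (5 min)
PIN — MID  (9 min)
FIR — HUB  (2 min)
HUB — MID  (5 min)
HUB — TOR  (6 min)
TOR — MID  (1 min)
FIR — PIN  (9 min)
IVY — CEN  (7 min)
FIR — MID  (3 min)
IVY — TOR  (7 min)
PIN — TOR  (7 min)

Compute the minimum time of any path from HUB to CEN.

Enumerating some paths:
HUB - FIR - ALP - IVY - CEN: 2+1+4+7 = 14
HUB - FIR - ALP - IVY - PIN - CEN: 2+1+4+3+5 = 15
HUB - FIR - PIN - CEN: 2+9+5 = 16
Cheapest is HUB - FIR - ALP - IVY - CEN at 14 min.

14 min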